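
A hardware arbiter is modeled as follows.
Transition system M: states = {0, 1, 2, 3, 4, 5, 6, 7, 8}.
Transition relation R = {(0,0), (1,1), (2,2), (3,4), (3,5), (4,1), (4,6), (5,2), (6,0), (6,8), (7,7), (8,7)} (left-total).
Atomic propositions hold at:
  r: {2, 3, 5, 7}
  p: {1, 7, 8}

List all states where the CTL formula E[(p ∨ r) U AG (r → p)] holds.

{0, 1, 3, 4, 6, 7, 8}

Sat(p ∨ r) = {1, 2, 3, 5, 7, 8}
Sat(r → p) = {0, 1, 4, 6, 7, 8}
AG (r → p): greatest fixpoint, start Z0 = {0, 1, 4, 6, 7, 8}, keep only states in Sat with every successor in Z. Already a fixed point.
Sat(AG (r → p)) = {0, 1, 4, 6, 7, 8}
E[(p ∨ r) U AG (r → p)]: least fixpoint, start Z0 = Sat(AG (r → p)) = {0, 1, 4, 6, 7, 8}, add states in Sat(p ∨ r) with some successor in Z. Z1 = {0, 1, 3, 4, 6, 7, 8}; fixed.
Sat(E[(p ∨ r) U AG (r → p)]) = {0, 1, 3, 4, 6, 7, 8}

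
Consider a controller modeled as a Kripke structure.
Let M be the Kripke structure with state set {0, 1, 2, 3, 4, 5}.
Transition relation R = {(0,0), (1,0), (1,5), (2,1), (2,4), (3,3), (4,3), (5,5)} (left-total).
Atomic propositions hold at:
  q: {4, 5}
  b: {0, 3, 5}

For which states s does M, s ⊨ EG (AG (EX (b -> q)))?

Sat(b -> q) = {1, 2, 4, 5}
Sat(EX (b -> q)) = {s : some successor in {1, 2, 4, 5}} = {1, 2, 5}
AG (EX (b -> q)): greatest fixpoint, start Z0 = {1, 2, 5}, keep only states in Sat with every successor in Z. Z1 = {5}; fixed.
Sat(AG (EX (b -> q))) = {5}
EG (AG (EX (b -> q))): greatest fixpoint, start Z0 = {5}, keep only states in Sat with some successor in Z. Already a fixed point.
Sat(EG (AG (EX (b -> q)))) = {5}

{5}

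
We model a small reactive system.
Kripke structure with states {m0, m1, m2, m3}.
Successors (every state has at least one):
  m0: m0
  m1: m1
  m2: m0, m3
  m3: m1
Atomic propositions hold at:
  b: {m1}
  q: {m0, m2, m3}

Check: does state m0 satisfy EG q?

Yes

EG q: greatest fixpoint, start Z0 = {m0, m2, m3}, keep only states in Sat with some successor in Z. Z1 = {m0, m2}; fixed.
Sat(EG q) = {m0, m2}
m0 ∈ Sat(EG q) = {m0, m2}, so the formula holds at m0.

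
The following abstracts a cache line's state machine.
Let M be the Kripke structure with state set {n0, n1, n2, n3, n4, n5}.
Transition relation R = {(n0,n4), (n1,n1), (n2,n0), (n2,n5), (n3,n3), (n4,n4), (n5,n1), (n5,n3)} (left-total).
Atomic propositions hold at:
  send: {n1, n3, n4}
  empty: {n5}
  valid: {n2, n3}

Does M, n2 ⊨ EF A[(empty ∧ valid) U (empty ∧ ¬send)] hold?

Yes

Sat(empty ∧ valid) = ∅
Sat(¬send) = {n0, n2, n5}
Sat(empty ∧ ¬send) = {n5}
A[(empty ∧ valid) U (empty ∧ ¬send)]: least fixpoint, start Z0 = Sat((empty ∧ ¬send)) = {n5}, add states in Sat(empty ∧ valid) with every successor in Z. Already a fixed point.
Sat(A[(empty ∧ valid) U (empty ∧ ¬send)]) = {n5}
EF A[(empty ∧ valid) U (empty ∧ ¬send)]: least fixpoint, start Z0 = {n5}, add states with some successor in Z. Z1 = {n2, n5}; fixed.
Sat(EF A[(empty ∧ valid) U (empty ∧ ¬send)]) = {n2, n5}
n2 ∈ Sat(EF A[(empty ∧ valid) U (empty ∧ ¬send)]) = {n2, n5}, so the formula holds at n2.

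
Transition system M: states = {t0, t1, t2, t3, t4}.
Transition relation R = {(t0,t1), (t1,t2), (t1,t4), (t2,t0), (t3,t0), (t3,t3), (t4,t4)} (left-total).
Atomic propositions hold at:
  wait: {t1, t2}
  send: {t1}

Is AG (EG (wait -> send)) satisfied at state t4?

Yes

Sat(wait -> send) = {t0, t1, t3, t4}
EG (wait -> send): greatest fixpoint, start Z0 = {t0, t1, t3, t4}, keep only states in Sat with some successor in Z. Already a fixed point.
Sat(EG (wait -> send)) = {t0, t1, t3, t4}
AG (EG (wait -> send)): greatest fixpoint, start Z0 = {t0, t1, t3, t4}, keep only states in Sat with every successor in Z. Z1 = {t0, t3, t4}; Z2 = {t3, t4}; Z3 = {t4}; fixed.
Sat(AG (EG (wait -> send))) = {t4}
t4 ∈ Sat(AG (EG (wait -> send))) = {t4}, so the formula holds at t4.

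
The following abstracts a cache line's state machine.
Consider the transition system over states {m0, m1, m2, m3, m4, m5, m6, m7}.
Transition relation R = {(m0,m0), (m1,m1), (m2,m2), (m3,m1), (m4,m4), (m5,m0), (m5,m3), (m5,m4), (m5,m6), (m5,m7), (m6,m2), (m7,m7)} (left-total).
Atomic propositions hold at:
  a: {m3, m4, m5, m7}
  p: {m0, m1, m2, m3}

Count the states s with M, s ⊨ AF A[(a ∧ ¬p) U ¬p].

4

Sat(¬p) = {m4, m5, m6, m7}
Sat(a ∧ ¬p) = {m4, m5, m7}
A[(a ∧ ¬p) U ¬p]: least fixpoint, start Z0 = Sat(¬p) = {m4, m5, m6, m7}, add states in Sat(a ∧ ¬p) with every successor in Z. Already a fixed point.
Sat(A[(a ∧ ¬p) U ¬p]) = {m4, m5, m6, m7}
AF A[(a ∧ ¬p) U ¬p]: least fixpoint, start Z0 = {m4, m5, m6, m7}, add states with every successor in Z. Already a fixed point.
Sat(AF A[(a ∧ ¬p) U ¬p]) = {m4, m5, m6, m7}
|Sat(AF A[(a ∧ ¬p) U ¬p])| = |{m4, m5, m6, m7}| = 4.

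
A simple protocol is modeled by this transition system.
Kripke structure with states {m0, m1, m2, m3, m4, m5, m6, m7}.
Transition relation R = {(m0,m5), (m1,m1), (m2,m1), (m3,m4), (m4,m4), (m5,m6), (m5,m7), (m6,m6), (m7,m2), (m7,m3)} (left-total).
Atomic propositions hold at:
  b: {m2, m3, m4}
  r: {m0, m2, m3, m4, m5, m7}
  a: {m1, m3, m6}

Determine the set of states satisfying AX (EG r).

{m0, m3, m4}

EG r: greatest fixpoint, start Z0 = {m0, m2, m3, m4, m5, m7}, keep only states in Sat with some successor in Z. Z1 = {m0, m3, m4, m5, m7}; fixed.
Sat(EG r) = {m0, m3, m4, m5, m7}
Sat(AX (EG r)) = {s : every successor in {m0, m3, m4, m5, m7}} = {m0, m3, m4}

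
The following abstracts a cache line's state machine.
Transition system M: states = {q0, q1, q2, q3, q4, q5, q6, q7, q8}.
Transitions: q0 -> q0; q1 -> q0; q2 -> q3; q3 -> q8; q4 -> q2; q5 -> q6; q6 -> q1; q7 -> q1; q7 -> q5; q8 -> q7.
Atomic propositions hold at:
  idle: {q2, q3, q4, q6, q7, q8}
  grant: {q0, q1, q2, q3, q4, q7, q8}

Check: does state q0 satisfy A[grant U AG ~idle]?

Sat(~idle) = {q0, q1, q5}
AG ~idle: greatest fixpoint, start Z0 = {q0, q1, q5}, keep only states in Sat with every successor in Z. Z1 = {q0, q1}; fixed.
Sat(AG ~idle) = {q0, q1}
A[grant U AG ~idle]: least fixpoint, start Z0 = Sat(AG ~idle) = {q0, q1}, add states in Sat(grant) with every successor in Z. Already a fixed point.
Sat(A[grant U AG ~idle]) = {q0, q1}
q0 ∈ Sat(A[grant U AG ~idle]) = {q0, q1}, so the formula holds at q0.

Yes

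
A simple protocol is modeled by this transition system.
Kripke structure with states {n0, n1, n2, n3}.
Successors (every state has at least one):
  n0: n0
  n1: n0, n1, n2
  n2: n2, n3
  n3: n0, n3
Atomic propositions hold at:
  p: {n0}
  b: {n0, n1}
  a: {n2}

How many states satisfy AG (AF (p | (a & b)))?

1

Sat(a & b) = ∅
Sat(p | (a & b)) = {n0}
AF (p | (a & b)): least fixpoint, start Z0 = {n0}, add states with every successor in Z. Already a fixed point.
Sat(AF (p | (a & b))) = {n0}
AG (AF (p | (a & b))): greatest fixpoint, start Z0 = {n0}, keep only states in Sat with every successor in Z. Already a fixed point.
Sat(AG (AF (p | (a & b)))) = {n0}
|Sat(AG (AF (p | (a & b))))| = |{n0}| = 1.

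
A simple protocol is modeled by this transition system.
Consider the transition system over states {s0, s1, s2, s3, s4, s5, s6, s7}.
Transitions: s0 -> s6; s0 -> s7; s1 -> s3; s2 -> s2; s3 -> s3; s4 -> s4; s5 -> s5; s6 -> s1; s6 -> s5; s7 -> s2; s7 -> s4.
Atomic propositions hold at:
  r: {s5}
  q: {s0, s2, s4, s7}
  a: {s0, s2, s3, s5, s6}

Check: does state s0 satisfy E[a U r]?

Yes

E[a U r]: least fixpoint, start Z0 = Sat(r) = {s5}, add states in Sat(a) with some successor in Z. Z1 = {s5, s6}; Z2 = {s0, s5, s6}; fixed.
Sat(E[a U r]) = {s0, s5, s6}
s0 ∈ Sat(E[a U r]) = {s0, s5, s6}, so the formula holds at s0.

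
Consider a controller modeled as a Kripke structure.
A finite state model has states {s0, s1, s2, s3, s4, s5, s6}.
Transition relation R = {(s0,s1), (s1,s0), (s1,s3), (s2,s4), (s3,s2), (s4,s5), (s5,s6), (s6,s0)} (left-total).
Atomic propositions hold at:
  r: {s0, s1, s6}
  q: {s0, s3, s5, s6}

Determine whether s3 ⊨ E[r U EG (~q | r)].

Sat(~q) = {s1, s2, s4}
Sat(~q | r) = {s0, s1, s2, s4, s6}
EG (~q | r): greatest fixpoint, start Z0 = {s0, s1, s2, s4, s6}, keep only states in Sat with some successor in Z. Z1 = {s0, s1, s2, s6}; Z2 = {s0, s1, s6}; fixed.
Sat(EG (~q | r)) = {s0, s1, s6}
E[r U EG (~q | r)]: least fixpoint, start Z0 = Sat(EG (~q | r)) = {s0, s1, s6}, add states in Sat(r) with some successor in Z. Already a fixed point.
Sat(E[r U EG (~q | r)]) = {s0, s1, s6}
s3 ∉ Sat(E[r U EG (~q | r)]) = {s0, s1, s6}, so the formula does not hold at s3.

No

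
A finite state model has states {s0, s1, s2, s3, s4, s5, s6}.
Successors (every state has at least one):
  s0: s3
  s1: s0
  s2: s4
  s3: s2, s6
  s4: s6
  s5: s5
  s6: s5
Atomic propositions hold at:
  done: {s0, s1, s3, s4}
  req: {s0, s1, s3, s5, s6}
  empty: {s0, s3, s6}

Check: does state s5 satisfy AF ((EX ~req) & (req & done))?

Sat(~req) = {s2, s4}
Sat(EX ~req) = {s : some successor in {s2, s4}} = {s2, s3}
Sat(req & done) = {s0, s1, s3}
Sat((EX ~req) & (req & done)) = {s3}
AF ((EX ~req) & (req & done)): least fixpoint, start Z0 = {s3}, add states with every successor in Z. Z1 = {s0, s3}; Z2 = {s0, s1, s3}; fixed.
Sat(AF ((EX ~req) & (req & done))) = {s0, s1, s3}
s5 ∉ Sat(AF ((EX ~req) & (req & done))) = {s0, s1, s3}, so the formula does not hold at s5.

No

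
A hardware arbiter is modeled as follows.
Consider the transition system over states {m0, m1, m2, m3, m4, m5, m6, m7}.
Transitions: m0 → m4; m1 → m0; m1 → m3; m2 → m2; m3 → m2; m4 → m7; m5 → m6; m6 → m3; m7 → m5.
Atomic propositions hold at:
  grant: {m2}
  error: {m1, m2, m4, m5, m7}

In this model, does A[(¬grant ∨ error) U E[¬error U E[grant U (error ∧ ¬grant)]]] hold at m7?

Yes

Sat(¬grant) = {m0, m1, m3, m4, m5, m6, m7}
Sat(¬grant ∨ error) = {m0, m1, m2, m3, m4, m5, m6, m7}
Sat(¬error) = {m0, m3, m6}
Sat(error ∧ ¬grant) = {m1, m4, m5, m7}
E[grant U (error ∧ ¬grant)]: least fixpoint, start Z0 = Sat((error ∧ ¬grant)) = {m1, m4, m5, m7}, add states in Sat(grant) with some successor in Z. Already a fixed point.
Sat(E[grant U (error ∧ ¬grant)]) = {m1, m4, m5, m7}
E[¬error U E[grant U (error ∧ ¬grant)]]: least fixpoint, start Z0 = Sat(E[grant U (error ∧ ¬grant)]) = {m1, m4, m5, m7}, add states in Sat(¬error) with some successor in Z. Z1 = {m0, m1, m4, m5, m7}; fixed.
Sat(E[¬error U E[grant U (error ∧ ¬grant)]]) = {m0, m1, m4, m5, m7}
A[(¬grant ∨ error) U E[¬error U E[grant U (error ∧ ¬grant)]]]: least fixpoint, start Z0 = Sat(E[¬error U E[grant U (error ∧ ¬grant)]]) = {m0, m1, m4, m5, m7}, add states in Sat(¬grant ∨ error) with every successor in Z. Already a fixed point.
Sat(A[(¬grant ∨ error) U E[¬error U E[grant U (error ∧ ¬grant)]]]) = {m0, m1, m4, m5, m7}
m7 ∈ Sat(A[(¬grant ∨ error) U E[¬error U E[grant U (error ∧ ¬grant)]]]) = {m0, m1, m4, m5, m7}, so the formula holds at m7.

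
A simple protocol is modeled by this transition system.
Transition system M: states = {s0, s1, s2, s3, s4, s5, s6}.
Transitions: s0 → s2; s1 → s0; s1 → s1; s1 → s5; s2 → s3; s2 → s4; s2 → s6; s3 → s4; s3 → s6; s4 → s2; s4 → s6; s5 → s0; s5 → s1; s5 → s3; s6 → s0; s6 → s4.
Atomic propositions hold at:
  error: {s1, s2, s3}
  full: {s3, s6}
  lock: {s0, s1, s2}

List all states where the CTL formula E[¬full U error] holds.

{s0, s1, s2, s3, s4, s5}

Sat(¬full) = {s0, s1, s2, s4, s5}
E[¬full U error]: least fixpoint, start Z0 = Sat(error) = {s1, s2, s3}, add states in Sat(¬full) with some successor in Z. Z1 = {s0, s1, s2, s3, s4, s5}; fixed.
Sat(E[¬full U error]) = {s0, s1, s2, s3, s4, s5}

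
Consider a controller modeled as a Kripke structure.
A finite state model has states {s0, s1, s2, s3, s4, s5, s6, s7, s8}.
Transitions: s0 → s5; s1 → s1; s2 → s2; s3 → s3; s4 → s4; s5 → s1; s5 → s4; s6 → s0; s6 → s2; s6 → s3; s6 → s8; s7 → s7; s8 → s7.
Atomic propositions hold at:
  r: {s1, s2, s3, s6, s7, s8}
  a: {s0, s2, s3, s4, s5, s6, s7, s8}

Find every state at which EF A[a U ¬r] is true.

{s0, s4, s5, s6}

Sat(¬r) = {s0, s4, s5}
A[a U ¬r]: least fixpoint, start Z0 = Sat(¬r) = {s0, s4, s5}, add states in Sat(a) with every successor in Z. Already a fixed point.
Sat(A[a U ¬r]) = {s0, s4, s5}
EF A[a U ¬r]: least fixpoint, start Z0 = {s0, s4, s5}, add states with some successor in Z. Z1 = {s0, s4, s5, s6}; fixed.
Sat(EF A[a U ¬r]) = {s0, s4, s5, s6}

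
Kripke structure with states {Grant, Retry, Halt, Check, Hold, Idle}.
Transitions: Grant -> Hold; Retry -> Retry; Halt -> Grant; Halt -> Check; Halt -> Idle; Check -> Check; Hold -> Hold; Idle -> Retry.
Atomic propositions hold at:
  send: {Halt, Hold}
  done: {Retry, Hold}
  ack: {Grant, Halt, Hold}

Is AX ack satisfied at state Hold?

Yes

Sat(AX ack) = {s : every successor in {Grant, Halt, Hold}} = {Grant, Hold}
Hold ∈ Sat(AX ack) = {Grant, Hold}, so the formula holds at Hold.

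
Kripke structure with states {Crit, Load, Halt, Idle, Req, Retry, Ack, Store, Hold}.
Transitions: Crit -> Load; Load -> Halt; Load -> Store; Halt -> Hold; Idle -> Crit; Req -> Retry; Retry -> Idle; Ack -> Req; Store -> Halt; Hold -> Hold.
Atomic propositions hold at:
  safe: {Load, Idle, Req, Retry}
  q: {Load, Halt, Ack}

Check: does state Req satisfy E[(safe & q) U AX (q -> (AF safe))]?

Yes

Sat(safe & q) = {Load}
AF safe: least fixpoint, start Z0 = {Load, Idle, Req, Retry}, add states with every successor in Z. Z1 = {Crit, Load, Idle, Req, Retry, Ack}; fixed.
Sat(AF safe) = {Crit, Load, Idle, Req, Retry, Ack}
Sat(q -> (AF safe)) = {Crit, Load, Idle, Req, Retry, Ack, Store, Hold}
Sat(AX (q -> (AF safe))) = {s : every successor in {Crit, Load, Idle, Req, Retry, Ack, Store, Hold}} = {Crit, Halt, Idle, Req, Retry, Ack, Hold}
E[(safe & q) U AX (q -> (AF safe))]: least fixpoint, start Z0 = Sat(AX (q -> (AF safe))) = {Crit, Halt, Idle, Req, Retry, Ack, Hold}, add states in Sat(safe & q) with some successor in Z. Z1 = {Crit, Load, Halt, Idle, Req, Retry, Ack, Hold}; fixed.
Sat(E[(safe & q) U AX (q -> (AF safe))]) = {Crit, Load, Halt, Idle, Req, Retry, Ack, Hold}
Req ∈ Sat(E[(safe & q) U AX (q -> (AF safe))]) = {Crit, Load, Halt, Idle, Req, Retry, Ack, Hold}, so the formula holds at Req.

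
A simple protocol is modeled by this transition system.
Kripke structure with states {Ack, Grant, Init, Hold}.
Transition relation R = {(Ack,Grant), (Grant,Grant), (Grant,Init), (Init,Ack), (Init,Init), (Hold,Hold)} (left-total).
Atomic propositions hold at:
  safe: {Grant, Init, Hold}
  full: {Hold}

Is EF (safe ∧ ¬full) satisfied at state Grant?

Yes

Sat(¬full) = {Ack, Grant, Init}
Sat(safe ∧ ¬full) = {Grant, Init}
EF (safe ∧ ¬full): least fixpoint, start Z0 = {Grant, Init}, add states with some successor in Z. Z1 = {Ack, Grant, Init}; fixed.
Sat(EF (safe ∧ ¬full)) = {Ack, Grant, Init}
Grant ∈ Sat(EF (safe ∧ ¬full)) = {Ack, Grant, Init}, so the formula holds at Grant.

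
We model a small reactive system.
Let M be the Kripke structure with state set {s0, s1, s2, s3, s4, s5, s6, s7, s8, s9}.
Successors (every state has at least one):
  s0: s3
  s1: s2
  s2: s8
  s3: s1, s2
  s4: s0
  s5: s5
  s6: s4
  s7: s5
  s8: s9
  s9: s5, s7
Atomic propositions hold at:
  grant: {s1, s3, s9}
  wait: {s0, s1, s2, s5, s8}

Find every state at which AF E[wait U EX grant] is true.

{s0, s1, s2, s3, s4, s6, s8}

Sat(EX grant) = {s : some successor in {s1, s3, s9}} = {s0, s3, s8}
E[wait U EX grant]: least fixpoint, start Z0 = Sat(EX grant) = {s0, s3, s8}, add states in Sat(wait) with some successor in Z. Z1 = {s0, s2, s3, s8}; Z2 = {s0, s1, s2, s3, s8}; fixed.
Sat(E[wait U EX grant]) = {s0, s1, s2, s3, s8}
AF E[wait U EX grant]: least fixpoint, start Z0 = {s0, s1, s2, s3, s8}, add states with every successor in Z. Z1 = {s0, s1, s2, s3, s4, s8}; Z2 = {s0, s1, s2, s3, s4, s6, s8}; fixed.
Sat(AF E[wait U EX grant]) = {s0, s1, s2, s3, s4, s6, s8}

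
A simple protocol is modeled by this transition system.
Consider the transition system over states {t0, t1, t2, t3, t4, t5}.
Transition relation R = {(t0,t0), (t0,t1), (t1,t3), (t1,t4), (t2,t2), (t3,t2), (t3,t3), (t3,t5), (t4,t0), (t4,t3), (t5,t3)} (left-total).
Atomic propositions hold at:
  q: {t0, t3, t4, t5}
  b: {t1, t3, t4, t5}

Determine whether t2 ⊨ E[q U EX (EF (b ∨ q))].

Sat(b ∨ q) = {t0, t1, t3, t4, t5}
EF (b ∨ q): least fixpoint, start Z0 = {t0, t1, t3, t4, t5}, add states with some successor in Z. Already a fixed point.
Sat(EF (b ∨ q)) = {t0, t1, t3, t4, t5}
Sat(EX (EF (b ∨ q))) = {s : some successor in {t0, t1, t3, t4, t5}} = {t0, t1, t3, t4, t5}
E[q U EX (EF (b ∨ q))]: least fixpoint, start Z0 = Sat(EX (EF (b ∨ q))) = {t0, t1, t3, t4, t5}, add states in Sat(q) with some successor in Z. Already a fixed point.
Sat(E[q U EX (EF (b ∨ q))]) = {t0, t1, t3, t4, t5}
t2 ∉ Sat(E[q U EX (EF (b ∨ q))]) = {t0, t1, t3, t4, t5}, so the formula does not hold at t2.

No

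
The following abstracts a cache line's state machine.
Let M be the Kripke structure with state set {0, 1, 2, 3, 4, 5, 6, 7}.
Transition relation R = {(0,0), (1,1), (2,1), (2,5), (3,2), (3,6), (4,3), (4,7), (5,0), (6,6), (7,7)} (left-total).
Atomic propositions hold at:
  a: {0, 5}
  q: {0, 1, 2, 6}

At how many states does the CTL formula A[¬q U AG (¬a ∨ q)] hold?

5

Sat(¬q) = {3, 4, 5, 7}
Sat(¬a) = {1, 2, 3, 4, 6, 7}
Sat(¬a ∨ q) = {0, 1, 2, 3, 4, 6, 7}
AG (¬a ∨ q): greatest fixpoint, start Z0 = {0, 1, 2, 3, 4, 6, 7}, keep only states in Sat with every successor in Z. Z1 = {0, 1, 3, 4, 6, 7}; Z2 = {0, 1, 4, 6, 7}; Z3 = {0, 1, 6, 7}; fixed.
Sat(AG (¬a ∨ q)) = {0, 1, 6, 7}
A[¬q U AG (¬a ∨ q)]: least fixpoint, start Z0 = Sat(AG (¬a ∨ q)) = {0, 1, 6, 7}, add states in Sat(¬q) with every successor in Z. Z1 = {0, 1, 5, 6, 7}; fixed.
Sat(A[¬q U AG (¬a ∨ q)]) = {0, 1, 5, 6, 7}
|Sat(A[¬q U AG (¬a ∨ q)])| = |{0, 1, 5, 6, 7}| = 5.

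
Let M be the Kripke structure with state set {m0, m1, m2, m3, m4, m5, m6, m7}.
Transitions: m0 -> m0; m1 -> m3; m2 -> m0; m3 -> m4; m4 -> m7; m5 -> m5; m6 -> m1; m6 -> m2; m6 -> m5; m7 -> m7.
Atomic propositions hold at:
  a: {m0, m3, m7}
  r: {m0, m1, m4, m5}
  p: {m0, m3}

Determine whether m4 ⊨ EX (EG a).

EG a: greatest fixpoint, start Z0 = {m0, m3, m7}, keep only states in Sat with some successor in Z. Z1 = {m0, m7}; fixed.
Sat(EG a) = {m0, m7}
Sat(EX (EG a)) = {s : some successor in {m0, m7}} = {m0, m2, m4, m7}
m4 ∈ Sat(EX (EG a)) = {m0, m2, m4, m7}, so the formula holds at m4.

Yes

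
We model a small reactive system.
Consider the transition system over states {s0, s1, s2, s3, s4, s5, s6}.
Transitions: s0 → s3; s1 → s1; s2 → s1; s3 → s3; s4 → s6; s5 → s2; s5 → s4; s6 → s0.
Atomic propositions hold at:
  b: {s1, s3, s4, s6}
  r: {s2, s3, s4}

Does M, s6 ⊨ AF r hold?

Yes

AF r: least fixpoint, start Z0 = {s2, s3, s4}, add states with every successor in Z. Z1 = {s0, s2, s3, s4, s5}; Z2 = {s0, s2, s3, s4, s5, s6}; fixed.
Sat(AF r) = {s0, s2, s3, s4, s5, s6}
s6 ∈ Sat(AF r) = {s0, s2, s3, s4, s5, s6}, so the formula holds at s6.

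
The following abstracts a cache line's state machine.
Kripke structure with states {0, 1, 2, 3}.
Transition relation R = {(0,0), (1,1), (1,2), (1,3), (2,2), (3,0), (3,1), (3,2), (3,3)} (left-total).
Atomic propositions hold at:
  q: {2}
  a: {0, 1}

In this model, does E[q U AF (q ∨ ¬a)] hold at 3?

Sat(¬a) = {2, 3}
Sat(q ∨ ¬a) = {2, 3}
AF (q ∨ ¬a): least fixpoint, start Z0 = {2, 3}, add states with every successor in Z. Already a fixed point.
Sat(AF (q ∨ ¬a)) = {2, 3}
E[q U AF (q ∨ ¬a)]: least fixpoint, start Z0 = Sat(AF (q ∨ ¬a)) = {2, 3}, add states in Sat(q) with some successor in Z. Already a fixed point.
Sat(E[q U AF (q ∨ ¬a)]) = {2, 3}
3 ∈ Sat(E[q U AF (q ∨ ¬a)]) = {2, 3}, so the formula holds at 3.

Yes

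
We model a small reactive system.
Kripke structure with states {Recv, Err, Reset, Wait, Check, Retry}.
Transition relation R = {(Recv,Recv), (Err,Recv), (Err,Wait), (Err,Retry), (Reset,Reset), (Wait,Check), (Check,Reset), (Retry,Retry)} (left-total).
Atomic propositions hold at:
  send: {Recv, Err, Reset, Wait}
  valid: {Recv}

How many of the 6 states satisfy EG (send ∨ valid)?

Sat(send ∨ valid) = {Recv, Err, Reset, Wait}
EG (send ∨ valid): greatest fixpoint, start Z0 = {Recv, Err, Reset, Wait}, keep only states in Sat with some successor in Z. Z1 = {Recv, Err, Reset}; fixed.
Sat(EG (send ∨ valid)) = {Recv, Err, Reset}
|Sat(EG (send ∨ valid))| = |{Recv, Err, Reset}| = 3.

3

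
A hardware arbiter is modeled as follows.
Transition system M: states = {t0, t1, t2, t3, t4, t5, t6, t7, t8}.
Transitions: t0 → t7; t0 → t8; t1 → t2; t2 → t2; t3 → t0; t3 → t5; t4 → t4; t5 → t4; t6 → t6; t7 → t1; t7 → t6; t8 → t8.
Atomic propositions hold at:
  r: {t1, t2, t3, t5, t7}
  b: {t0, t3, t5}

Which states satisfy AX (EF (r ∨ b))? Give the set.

Sat(r ∨ b) = {t0, t1, t2, t3, t5, t7}
EF (r ∨ b): least fixpoint, start Z0 = {t0, t1, t2, t3, t5, t7}, add states with some successor in Z. Already a fixed point.
Sat(EF (r ∨ b)) = {t0, t1, t2, t3, t5, t7}
Sat(AX (EF (r ∨ b))) = {s : every successor in {t0, t1, t2, t3, t5, t7}} = {t1, t2, t3}

{t1, t2, t3}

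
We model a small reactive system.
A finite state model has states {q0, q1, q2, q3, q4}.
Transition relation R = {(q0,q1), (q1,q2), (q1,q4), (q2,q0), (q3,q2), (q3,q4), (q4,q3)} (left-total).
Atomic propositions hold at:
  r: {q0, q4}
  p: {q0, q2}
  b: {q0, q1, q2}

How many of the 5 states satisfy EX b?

4

Sat(EX b) = {s : some successor in {q0, q1, q2}} = {q0, q1, q2, q3}
|Sat(EX b)| = |{q0, q1, q2, q3}| = 4.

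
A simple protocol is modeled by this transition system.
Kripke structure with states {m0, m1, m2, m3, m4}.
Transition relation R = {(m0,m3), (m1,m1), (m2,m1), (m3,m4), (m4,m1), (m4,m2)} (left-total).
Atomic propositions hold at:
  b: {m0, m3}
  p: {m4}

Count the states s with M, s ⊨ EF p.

EF p: least fixpoint, start Z0 = {m4}, add states with some successor in Z. Z1 = {m3, m4}; Z2 = {m0, m3, m4}; fixed.
Sat(EF p) = {m0, m3, m4}
|Sat(EF p)| = |{m0, m3, m4}| = 3.

3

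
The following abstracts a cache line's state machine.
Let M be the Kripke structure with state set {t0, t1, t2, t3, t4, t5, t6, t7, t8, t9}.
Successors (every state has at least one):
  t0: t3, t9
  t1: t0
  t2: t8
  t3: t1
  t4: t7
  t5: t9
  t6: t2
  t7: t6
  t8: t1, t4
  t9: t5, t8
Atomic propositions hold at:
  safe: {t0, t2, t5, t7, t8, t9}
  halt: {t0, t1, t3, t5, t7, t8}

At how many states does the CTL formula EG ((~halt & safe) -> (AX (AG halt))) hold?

Sat(~halt) = {t2, t4, t6, t9}
Sat(~halt & safe) = {t2, t9}
AG halt: greatest fixpoint, start Z0 = {t0, t1, t3, t5, t7, t8}, keep only states in Sat with every successor in Z. Z1 = {t1, t3}; Z2 = {t3}; Z3 = ∅; fixed.
Sat(AG halt) = ∅
Sat(AX (AG halt)) = {s : every successor in ∅} = ∅
Sat((~halt & safe) -> (AX (AG halt))) = {t0, t1, t3, t4, t5, t6, t7, t8}
EG ((~halt & safe) -> (AX (AG halt))): greatest fixpoint, start Z0 = {t0, t1, t3, t4, t5, t6, t7, t8}, keep only states in Sat with some successor in Z. Z1 = {t0, t1, t3, t4, t7, t8}; Z2 = {t0, t1, t3, t4, t8}; Z3 = {t0, t1, t3, t8}; fixed.
Sat(EG ((~halt & safe) -> (AX (AG halt)))) = {t0, t1, t3, t8}
|Sat(EG ((~halt & safe) -> (AX (AG halt))))| = |{t0, t1, t3, t8}| = 4.

4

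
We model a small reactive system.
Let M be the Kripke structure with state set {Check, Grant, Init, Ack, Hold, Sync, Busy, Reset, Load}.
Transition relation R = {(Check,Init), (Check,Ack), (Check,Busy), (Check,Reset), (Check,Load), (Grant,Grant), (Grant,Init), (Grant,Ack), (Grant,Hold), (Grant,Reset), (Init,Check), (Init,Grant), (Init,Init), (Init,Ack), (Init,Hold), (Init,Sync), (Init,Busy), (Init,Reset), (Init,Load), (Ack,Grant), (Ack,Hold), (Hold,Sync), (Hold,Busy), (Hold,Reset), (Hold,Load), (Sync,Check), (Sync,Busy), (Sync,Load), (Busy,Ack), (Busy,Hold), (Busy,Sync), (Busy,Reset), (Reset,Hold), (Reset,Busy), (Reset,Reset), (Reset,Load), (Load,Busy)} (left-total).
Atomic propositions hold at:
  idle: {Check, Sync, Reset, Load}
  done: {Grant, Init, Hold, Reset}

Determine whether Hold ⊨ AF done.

Yes

AF done: least fixpoint, start Z0 = {Grant, Init, Hold, Reset}, add states with every successor in Z. Z1 = {Grant, Init, Ack, Hold, Reset}; fixed.
Sat(AF done) = {Grant, Init, Ack, Hold, Reset}
Hold ∈ Sat(AF done) = {Grant, Init, Ack, Hold, Reset}, so the formula holds at Hold.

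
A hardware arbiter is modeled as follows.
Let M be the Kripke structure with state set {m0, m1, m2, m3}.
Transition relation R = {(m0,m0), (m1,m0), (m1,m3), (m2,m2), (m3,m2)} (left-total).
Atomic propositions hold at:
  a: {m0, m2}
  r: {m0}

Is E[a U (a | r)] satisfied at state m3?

Sat(a | r) = {m0, m2}
E[a U (a | r)]: least fixpoint, start Z0 = Sat((a | r)) = {m0, m2}, add states in Sat(a) with some successor in Z. Already a fixed point.
Sat(E[a U (a | r)]) = {m0, m2}
m3 ∉ Sat(E[a U (a | r)]) = {m0, m2}, so the formula does not hold at m3.

No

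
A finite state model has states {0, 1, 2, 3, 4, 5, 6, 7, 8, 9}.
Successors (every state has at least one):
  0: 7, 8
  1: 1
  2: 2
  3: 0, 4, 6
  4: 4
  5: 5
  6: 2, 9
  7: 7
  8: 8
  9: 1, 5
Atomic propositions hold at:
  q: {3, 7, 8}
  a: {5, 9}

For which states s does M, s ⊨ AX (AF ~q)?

{1, 2, 3, 4, 5, 6, 9}

Sat(~q) = {0, 1, 2, 4, 5, 6, 9}
AF ~q: least fixpoint, start Z0 = {0, 1, 2, 4, 5, 6, 9}, add states with every successor in Z. Z1 = {0, 1, 2, 3, 4, 5, 6, 9}; fixed.
Sat(AF ~q) = {0, 1, 2, 3, 4, 5, 6, 9}
Sat(AX (AF ~q)) = {s : every successor in {0, 1, 2, 3, 4, 5, 6, 9}} = {1, 2, 3, 4, 5, 6, 9}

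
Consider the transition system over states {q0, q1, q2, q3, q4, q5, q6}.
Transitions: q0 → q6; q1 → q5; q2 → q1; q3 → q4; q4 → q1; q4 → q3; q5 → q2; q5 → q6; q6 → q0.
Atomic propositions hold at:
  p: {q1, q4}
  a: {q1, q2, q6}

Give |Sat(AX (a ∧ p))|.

1

Sat(a ∧ p) = {q1}
Sat(AX (a ∧ p)) = {s : every successor in {q1}} = {q2}
|Sat(AX (a ∧ p))| = |{q2}| = 1.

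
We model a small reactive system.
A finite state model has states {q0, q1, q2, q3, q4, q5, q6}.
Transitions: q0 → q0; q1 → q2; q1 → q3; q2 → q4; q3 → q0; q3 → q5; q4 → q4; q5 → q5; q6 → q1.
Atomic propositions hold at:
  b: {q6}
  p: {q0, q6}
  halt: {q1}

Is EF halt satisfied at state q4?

EF halt: least fixpoint, start Z0 = {q1}, add states with some successor in Z. Z1 = {q1, q6}; fixed.
Sat(EF halt) = {q1, q6}
q4 ∉ Sat(EF halt) = {q1, q6}, so the formula does not hold at q4.

No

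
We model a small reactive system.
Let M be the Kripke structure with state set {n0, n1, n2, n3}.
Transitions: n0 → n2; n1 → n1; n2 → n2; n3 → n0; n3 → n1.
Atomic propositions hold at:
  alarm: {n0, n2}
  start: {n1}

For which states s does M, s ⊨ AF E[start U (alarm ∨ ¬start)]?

Sat(¬start) = {n0, n2, n3}
Sat(alarm ∨ ¬start) = {n0, n2, n3}
E[start U (alarm ∨ ¬start)]: least fixpoint, start Z0 = Sat((alarm ∨ ¬start)) = {n0, n2, n3}, add states in Sat(start) with some successor in Z. Already a fixed point.
Sat(E[start U (alarm ∨ ¬start)]) = {n0, n2, n3}
AF E[start U (alarm ∨ ¬start)]: least fixpoint, start Z0 = {n0, n2, n3}, add states with every successor in Z. Already a fixed point.
Sat(AF E[start U (alarm ∨ ¬start)]) = {n0, n2, n3}

{n0, n2, n3}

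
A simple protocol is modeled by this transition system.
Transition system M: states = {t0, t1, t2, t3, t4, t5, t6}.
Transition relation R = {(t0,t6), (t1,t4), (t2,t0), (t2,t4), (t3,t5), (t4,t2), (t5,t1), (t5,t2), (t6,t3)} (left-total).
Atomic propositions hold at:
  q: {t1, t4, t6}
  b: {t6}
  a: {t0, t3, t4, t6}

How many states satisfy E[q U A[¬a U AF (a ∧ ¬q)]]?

3

Sat(¬a) = {t1, t2, t5}
Sat(¬q) = {t0, t2, t3, t5}
Sat(a ∧ ¬q) = {t0, t3}
AF (a ∧ ¬q): least fixpoint, start Z0 = {t0, t3}, add states with every successor in Z. Z1 = {t0, t3, t6}; fixed.
Sat(AF (a ∧ ¬q)) = {t0, t3, t6}
A[¬a U AF (a ∧ ¬q)]: least fixpoint, start Z0 = Sat(AF (a ∧ ¬q)) = {t0, t3, t6}, add states in Sat(¬a) with every successor in Z. Already a fixed point.
Sat(A[¬a U AF (a ∧ ¬q)]) = {t0, t3, t6}
E[q U A[¬a U AF (a ∧ ¬q)]]: least fixpoint, start Z0 = Sat(A[¬a U AF (a ∧ ¬q)]) = {t0, t3, t6}, add states in Sat(q) with some successor in Z. Already a fixed point.
Sat(E[q U A[¬a U AF (a ∧ ¬q)]]) = {t0, t3, t6}
|Sat(E[q U A[¬a U AF (a ∧ ¬q)]])| = |{t0, t3, t6}| = 3.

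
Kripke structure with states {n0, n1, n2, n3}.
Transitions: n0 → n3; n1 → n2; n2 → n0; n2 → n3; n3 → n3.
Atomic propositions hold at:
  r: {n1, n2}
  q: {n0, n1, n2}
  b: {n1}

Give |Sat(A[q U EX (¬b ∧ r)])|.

Sat(¬b) = {n0, n2, n3}
Sat(¬b ∧ r) = {n2}
Sat(EX (¬b ∧ r)) = {s : some successor in {n2}} = {n1}
A[q U EX (¬b ∧ r)]: least fixpoint, start Z0 = Sat(EX (¬b ∧ r)) = {n1}, add states in Sat(q) with every successor in Z. Already a fixed point.
Sat(A[q U EX (¬b ∧ r)]) = {n1}
|Sat(A[q U EX (¬b ∧ r)])| = |{n1}| = 1.

1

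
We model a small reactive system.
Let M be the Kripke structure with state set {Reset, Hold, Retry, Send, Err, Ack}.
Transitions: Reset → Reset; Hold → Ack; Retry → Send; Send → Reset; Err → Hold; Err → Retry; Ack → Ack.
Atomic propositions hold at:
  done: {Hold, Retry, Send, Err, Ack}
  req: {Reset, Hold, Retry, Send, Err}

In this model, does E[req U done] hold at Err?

Yes

E[req U done]: least fixpoint, start Z0 = Sat(done) = {Hold, Retry, Send, Err, Ack}, add states in Sat(req) with some successor in Z. Already a fixed point.
Sat(E[req U done]) = {Hold, Retry, Send, Err, Ack}
Err ∈ Sat(E[req U done]) = {Hold, Retry, Send, Err, Ack}, so the formula holds at Err.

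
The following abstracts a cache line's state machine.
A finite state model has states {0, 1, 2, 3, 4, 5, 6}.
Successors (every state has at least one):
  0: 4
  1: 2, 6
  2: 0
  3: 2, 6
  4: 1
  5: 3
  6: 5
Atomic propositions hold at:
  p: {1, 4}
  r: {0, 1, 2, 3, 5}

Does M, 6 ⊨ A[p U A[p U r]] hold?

A[p U r]: least fixpoint, start Z0 = Sat(r) = {0, 1, 2, 3, 5}, add states in Sat(p) with every successor in Z. Z1 = {0, 1, 2, 3, 4, 5}; fixed.
Sat(A[p U r]) = {0, 1, 2, 3, 4, 5}
A[p U A[p U r]]: least fixpoint, start Z0 = Sat(A[p U r]) = {0, 1, 2, 3, 4, 5}, add states in Sat(p) with every successor in Z. Already a fixed point.
Sat(A[p U A[p U r]]) = {0, 1, 2, 3, 4, 5}
6 ∉ Sat(A[p U A[p U r]]) = {0, 1, 2, 3, 4, 5}, so the formula does not hold at 6.

No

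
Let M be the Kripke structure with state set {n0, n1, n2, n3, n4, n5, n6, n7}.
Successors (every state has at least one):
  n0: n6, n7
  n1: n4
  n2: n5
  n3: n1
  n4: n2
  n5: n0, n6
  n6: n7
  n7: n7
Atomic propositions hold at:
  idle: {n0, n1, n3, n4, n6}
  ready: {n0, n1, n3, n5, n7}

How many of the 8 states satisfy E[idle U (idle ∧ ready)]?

3

Sat(idle ∧ ready) = {n0, n1, n3}
E[idle U (idle ∧ ready)]: least fixpoint, start Z0 = Sat((idle ∧ ready)) = {n0, n1, n3}, add states in Sat(idle) with some successor in Z. Already a fixed point.
Sat(E[idle U (idle ∧ ready)]) = {n0, n1, n3}
|Sat(E[idle U (idle ∧ ready)])| = |{n0, n1, n3}| = 3.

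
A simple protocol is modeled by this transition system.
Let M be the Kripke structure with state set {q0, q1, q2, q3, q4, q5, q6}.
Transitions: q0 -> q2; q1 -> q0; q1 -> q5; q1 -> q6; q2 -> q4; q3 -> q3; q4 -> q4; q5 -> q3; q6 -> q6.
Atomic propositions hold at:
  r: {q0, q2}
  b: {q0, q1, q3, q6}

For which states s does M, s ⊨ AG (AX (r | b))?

Sat(r | b) = {q0, q1, q2, q3, q6}
Sat(AX (r | b)) = {s : every successor in {q0, q1, q2, q3, q6}} = {q0, q3, q5, q6}
AG (AX (r | b)): greatest fixpoint, start Z0 = {q0, q3, q5, q6}, keep only states in Sat with every successor in Z. Z1 = {q3, q5, q6}; fixed.
Sat(AG (AX (r | b))) = {q3, q5, q6}

{q3, q5, q6}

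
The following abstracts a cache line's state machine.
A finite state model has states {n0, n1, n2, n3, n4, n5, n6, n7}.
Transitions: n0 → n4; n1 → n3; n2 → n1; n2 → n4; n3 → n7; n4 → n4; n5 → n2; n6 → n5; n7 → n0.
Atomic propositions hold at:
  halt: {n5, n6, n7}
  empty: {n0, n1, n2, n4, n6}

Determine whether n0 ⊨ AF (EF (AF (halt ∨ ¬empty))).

No

Sat(¬empty) = {n3, n5, n7}
Sat(halt ∨ ¬empty) = {n3, n5, n6, n7}
AF (halt ∨ ¬empty): least fixpoint, start Z0 = {n3, n5, n6, n7}, add states with every successor in Z. Z1 = {n1, n3, n5, n6, n7}; fixed.
Sat(AF (halt ∨ ¬empty)) = {n1, n3, n5, n6, n7}
EF (AF (halt ∨ ¬empty)): least fixpoint, start Z0 = {n1, n3, n5, n6, n7}, add states with some successor in Z. Z1 = {n1, n2, n3, n5, n6, n7}; fixed.
Sat(EF (AF (halt ∨ ¬empty))) = {n1, n2, n3, n5, n6, n7}
AF (EF (AF (halt ∨ ¬empty))): least fixpoint, start Z0 = {n1, n2, n3, n5, n6, n7}, add states with every successor in Z. Already a fixed point.
Sat(AF (EF (AF (halt ∨ ¬empty)))) = {n1, n2, n3, n5, n6, n7}
n0 ∉ Sat(AF (EF (AF (halt ∨ ¬empty)))) = {n1, n2, n3, n5, n6, n7}, so the formula does not hold at n0.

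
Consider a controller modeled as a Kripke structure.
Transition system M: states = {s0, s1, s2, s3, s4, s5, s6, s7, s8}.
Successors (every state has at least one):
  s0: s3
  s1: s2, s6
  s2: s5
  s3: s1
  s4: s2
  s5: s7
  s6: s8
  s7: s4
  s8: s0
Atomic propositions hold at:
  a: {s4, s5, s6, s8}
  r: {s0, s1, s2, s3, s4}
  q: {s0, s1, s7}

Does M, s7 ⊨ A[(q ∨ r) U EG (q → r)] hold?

Sat(q ∨ r) = {s0, s1, s2, s3, s4, s7}
Sat(q → r) = {s0, s1, s2, s3, s4, s5, s6, s8}
EG (q → r): greatest fixpoint, start Z0 = {s0, s1, s2, s3, s4, s5, s6, s8}, keep only states in Sat with some successor in Z. Z1 = {s0, s1, s2, s3, s4, s6, s8}; Z2 = {s0, s1, s3, s4, s6, s8}; Z3 = {s0, s1, s3, s6, s8}; fixed.
Sat(EG (q → r)) = {s0, s1, s3, s6, s8}
A[(q ∨ r) U EG (q → r)]: least fixpoint, start Z0 = Sat(EG (q → r)) = {s0, s1, s3, s6, s8}, add states in Sat(q ∨ r) with every successor in Z. Already a fixed point.
Sat(A[(q ∨ r) U EG (q → r)]) = {s0, s1, s3, s6, s8}
s7 ∉ Sat(A[(q ∨ r) U EG (q → r)]) = {s0, s1, s3, s6, s8}, so the formula does not hold at s7.

No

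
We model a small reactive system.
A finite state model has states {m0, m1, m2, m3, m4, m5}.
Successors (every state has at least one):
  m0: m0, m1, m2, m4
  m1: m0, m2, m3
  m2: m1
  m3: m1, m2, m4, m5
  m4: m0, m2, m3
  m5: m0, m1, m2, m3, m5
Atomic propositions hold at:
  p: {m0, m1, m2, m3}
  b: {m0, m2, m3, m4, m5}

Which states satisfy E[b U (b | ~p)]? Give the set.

{m0, m2, m3, m4, m5}

Sat(~p) = {m4, m5}
Sat(b | ~p) = {m0, m2, m3, m4, m5}
E[b U (b | ~p)]: least fixpoint, start Z0 = Sat((b | ~p)) = {m0, m2, m3, m4, m5}, add states in Sat(b) with some successor in Z. Already a fixed point.
Sat(E[b U (b | ~p)]) = {m0, m2, m3, m4, m5}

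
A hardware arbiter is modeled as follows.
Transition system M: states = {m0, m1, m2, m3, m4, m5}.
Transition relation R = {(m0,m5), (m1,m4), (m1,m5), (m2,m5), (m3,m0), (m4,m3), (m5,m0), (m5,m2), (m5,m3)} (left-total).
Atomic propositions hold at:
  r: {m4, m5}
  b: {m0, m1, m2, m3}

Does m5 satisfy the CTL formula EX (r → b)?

Yes

Sat(r → b) = {m0, m1, m2, m3}
Sat(EX (r → b)) = {s : some successor in {m0, m1, m2, m3}} = {m3, m4, m5}
m5 ∈ Sat(EX (r → b)) = {m3, m4, m5}, so the formula holds at m5.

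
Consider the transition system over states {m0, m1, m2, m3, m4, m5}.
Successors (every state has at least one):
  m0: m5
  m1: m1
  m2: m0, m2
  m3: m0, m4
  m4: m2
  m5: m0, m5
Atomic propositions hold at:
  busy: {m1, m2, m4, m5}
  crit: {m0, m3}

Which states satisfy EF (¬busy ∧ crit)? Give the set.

{m0, m2, m3, m4, m5}

Sat(¬busy) = {m0, m3}
Sat(¬busy ∧ crit) = {m0, m3}
EF (¬busy ∧ crit): least fixpoint, start Z0 = {m0, m3}, add states with some successor in Z. Z1 = {m0, m2, m3, m5}; Z2 = {m0, m2, m3, m4, m5}; fixed.
Sat(EF (¬busy ∧ crit)) = {m0, m2, m3, m4, m5}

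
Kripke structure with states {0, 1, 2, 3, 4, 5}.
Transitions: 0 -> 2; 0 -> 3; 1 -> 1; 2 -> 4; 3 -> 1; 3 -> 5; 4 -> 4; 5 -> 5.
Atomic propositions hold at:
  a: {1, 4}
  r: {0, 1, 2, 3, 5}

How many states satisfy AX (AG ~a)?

1

Sat(~a) = {0, 2, 3, 5}
AG ~a: greatest fixpoint, start Z0 = {0, 2, 3, 5}, keep only states in Sat with every successor in Z. Z1 = {0, 5}; Z2 = {5}; fixed.
Sat(AG ~a) = {5}
Sat(AX (AG ~a)) = {s : every successor in {5}} = {5}
|Sat(AX (AG ~a))| = |{5}| = 1.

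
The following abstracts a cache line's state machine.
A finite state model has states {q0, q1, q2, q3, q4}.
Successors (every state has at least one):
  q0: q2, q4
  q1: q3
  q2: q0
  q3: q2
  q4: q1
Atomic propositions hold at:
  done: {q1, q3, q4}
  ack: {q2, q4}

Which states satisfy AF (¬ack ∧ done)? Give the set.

{q1, q3, q4}

Sat(¬ack) = {q0, q1, q3}
Sat(¬ack ∧ done) = {q1, q3}
AF (¬ack ∧ done): least fixpoint, start Z0 = {q1, q3}, add states with every successor in Z. Z1 = {q1, q3, q4}; fixed.
Sat(AF (¬ack ∧ done)) = {q1, q3, q4}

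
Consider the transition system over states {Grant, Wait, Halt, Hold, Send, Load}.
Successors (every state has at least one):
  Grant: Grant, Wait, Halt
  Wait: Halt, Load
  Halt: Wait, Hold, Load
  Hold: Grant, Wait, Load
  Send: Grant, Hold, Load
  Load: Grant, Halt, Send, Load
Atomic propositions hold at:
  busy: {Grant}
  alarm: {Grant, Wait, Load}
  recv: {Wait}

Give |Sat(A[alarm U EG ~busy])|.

5

Sat(~busy) = {Wait, Halt, Hold, Send, Load}
EG ~busy: greatest fixpoint, start Z0 = {Wait, Halt, Hold, Send, Load}, keep only states in Sat with some successor in Z. Already a fixed point.
Sat(EG ~busy) = {Wait, Halt, Hold, Send, Load}
A[alarm U EG ~busy]: least fixpoint, start Z0 = Sat(EG ~busy) = {Wait, Halt, Hold, Send, Load}, add states in Sat(alarm) with every successor in Z. Already a fixed point.
Sat(A[alarm U EG ~busy]) = {Wait, Halt, Hold, Send, Load}
|Sat(A[alarm U EG ~busy])| = |{Wait, Halt, Hold, Send, Load}| = 5.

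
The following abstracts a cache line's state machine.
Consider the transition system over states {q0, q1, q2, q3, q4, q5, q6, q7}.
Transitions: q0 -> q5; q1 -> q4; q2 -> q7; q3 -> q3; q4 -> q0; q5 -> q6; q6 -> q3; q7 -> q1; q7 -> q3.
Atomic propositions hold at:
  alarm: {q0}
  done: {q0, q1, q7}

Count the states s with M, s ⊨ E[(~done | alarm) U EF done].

Sat(~done) = {q2, q3, q4, q5, q6}
Sat(~done | alarm) = {q0, q2, q3, q4, q5, q6}
EF done: least fixpoint, start Z0 = {q0, q1, q7}, add states with some successor in Z. Z1 = {q0, q1, q2, q4, q7}; fixed.
Sat(EF done) = {q0, q1, q2, q4, q7}
E[(~done | alarm) U EF done]: least fixpoint, start Z0 = Sat(EF done) = {q0, q1, q2, q4, q7}, add states in Sat(~done | alarm) with some successor in Z. Already a fixed point.
Sat(E[(~done | alarm) U EF done]) = {q0, q1, q2, q4, q7}
|Sat(E[(~done | alarm) U EF done])| = |{q0, q1, q2, q4, q7}| = 5.

5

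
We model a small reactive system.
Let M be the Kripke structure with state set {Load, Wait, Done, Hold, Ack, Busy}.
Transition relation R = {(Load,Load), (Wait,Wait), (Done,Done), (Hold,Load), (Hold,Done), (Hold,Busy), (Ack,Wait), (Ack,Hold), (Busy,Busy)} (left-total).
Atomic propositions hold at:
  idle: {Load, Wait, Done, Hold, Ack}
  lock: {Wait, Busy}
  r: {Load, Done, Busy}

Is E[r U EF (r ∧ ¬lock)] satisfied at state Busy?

No

Sat(¬lock) = {Load, Done, Hold, Ack}
Sat(r ∧ ¬lock) = {Load, Done}
EF (r ∧ ¬lock): least fixpoint, start Z0 = {Load, Done}, add states with some successor in Z. Z1 = {Load, Done, Hold}; Z2 = {Load, Done, Hold, Ack}; fixed.
Sat(EF (r ∧ ¬lock)) = {Load, Done, Hold, Ack}
E[r U EF (r ∧ ¬lock)]: least fixpoint, start Z0 = Sat(EF (r ∧ ¬lock)) = {Load, Done, Hold, Ack}, add states in Sat(r) with some successor in Z. Already a fixed point.
Sat(E[r U EF (r ∧ ¬lock)]) = {Load, Done, Hold, Ack}
Busy ∉ Sat(E[r U EF (r ∧ ¬lock)]) = {Load, Done, Hold, Ack}, so the formula does not hold at Busy.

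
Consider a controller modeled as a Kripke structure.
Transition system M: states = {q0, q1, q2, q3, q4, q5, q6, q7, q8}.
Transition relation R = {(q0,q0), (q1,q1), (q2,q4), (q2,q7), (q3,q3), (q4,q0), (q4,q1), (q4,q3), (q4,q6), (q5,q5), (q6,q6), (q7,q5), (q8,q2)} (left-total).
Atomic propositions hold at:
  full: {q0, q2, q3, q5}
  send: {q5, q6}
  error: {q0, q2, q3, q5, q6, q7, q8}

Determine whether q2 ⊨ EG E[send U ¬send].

Yes

Sat(¬send) = {q0, q1, q2, q3, q4, q7, q8}
E[send U ¬send]: least fixpoint, start Z0 = Sat(¬send) = {q0, q1, q2, q3, q4, q7, q8}, add states in Sat(send) with some successor in Z. Already a fixed point.
Sat(E[send U ¬send]) = {q0, q1, q2, q3, q4, q7, q8}
EG E[send U ¬send]: greatest fixpoint, start Z0 = {q0, q1, q2, q3, q4, q7, q8}, keep only states in Sat with some successor in Z. Z1 = {q0, q1, q2, q3, q4, q8}; fixed.
Sat(EG E[send U ¬send]) = {q0, q1, q2, q3, q4, q8}
q2 ∈ Sat(EG E[send U ¬send]) = {q0, q1, q2, q3, q4, q8}, so the formula holds at q2.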